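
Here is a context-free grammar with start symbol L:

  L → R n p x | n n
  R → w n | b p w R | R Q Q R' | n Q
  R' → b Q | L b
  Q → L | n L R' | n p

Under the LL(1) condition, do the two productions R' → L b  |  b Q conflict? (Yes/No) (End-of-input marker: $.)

Yes

FIRST(L b) = { b, n, w } and FIRST(b Q) = { b }.
Both contain b, so the two alternatives are not disjoint — LL(1) conflict.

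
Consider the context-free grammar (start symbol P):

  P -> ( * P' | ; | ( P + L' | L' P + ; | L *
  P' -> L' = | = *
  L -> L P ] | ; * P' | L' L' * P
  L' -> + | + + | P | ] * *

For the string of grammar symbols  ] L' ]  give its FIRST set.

] is a terminal; add {]} and stop.

{ ] }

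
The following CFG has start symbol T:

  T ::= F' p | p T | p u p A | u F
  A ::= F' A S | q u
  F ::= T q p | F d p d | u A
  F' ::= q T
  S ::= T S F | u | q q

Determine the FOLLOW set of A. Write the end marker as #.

In T ::= p u p A: A is at the end, add FOLLOW(T) = { #, p, q, u }.
In A ::= F' A S: add FIRST(S) = { p, q, u }.
In F ::= u A: A is at the end, add FOLLOW(F) = { #, d, p, q, u }.
Union: FOLLOW(A) = { #, d, p, q, u }.

{ #, d, p, q, u }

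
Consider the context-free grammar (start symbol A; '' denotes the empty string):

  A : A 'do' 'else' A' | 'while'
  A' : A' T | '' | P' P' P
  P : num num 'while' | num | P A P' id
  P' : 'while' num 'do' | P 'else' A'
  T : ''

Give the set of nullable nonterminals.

{ A', T }

Directly nullable (have an ''-production): A', T.
No other nonterminal has a production whose RHS symbols are all nullable.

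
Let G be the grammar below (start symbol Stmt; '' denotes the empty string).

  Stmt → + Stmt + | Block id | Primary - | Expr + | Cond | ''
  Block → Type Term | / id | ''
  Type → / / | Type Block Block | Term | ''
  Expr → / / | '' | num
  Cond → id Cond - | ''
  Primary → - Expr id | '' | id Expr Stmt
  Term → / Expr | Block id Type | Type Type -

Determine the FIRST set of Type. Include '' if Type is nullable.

{ -, /, id, '' }

Type → / / contributes {/}.
From Type → Type Block Block: Type, Block, Block nullable, take FIRST(Type) ∪ FIRST(Block) ∪ FIRST(Block) = { -, /, id }; also '' since the whole RHS is nullable.
From Type → Term: add FIRST(Term) = { -, /, id }.
Type → '' contributes ''.
Union: FIRST(Type) = { -, /, id, '' }.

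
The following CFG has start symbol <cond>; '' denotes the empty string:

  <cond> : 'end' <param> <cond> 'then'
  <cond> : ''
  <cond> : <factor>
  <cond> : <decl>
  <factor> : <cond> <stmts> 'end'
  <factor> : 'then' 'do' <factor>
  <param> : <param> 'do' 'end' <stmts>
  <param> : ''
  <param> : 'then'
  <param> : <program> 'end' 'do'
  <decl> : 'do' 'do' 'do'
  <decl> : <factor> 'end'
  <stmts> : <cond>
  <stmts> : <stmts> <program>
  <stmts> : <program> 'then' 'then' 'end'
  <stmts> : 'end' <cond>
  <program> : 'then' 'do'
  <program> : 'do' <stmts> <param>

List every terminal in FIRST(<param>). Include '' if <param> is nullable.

{ 'do', 'then', '' }

From <param> : <param> 'do' 'end' <stmts>: <param> nullable, take FIRST(<param>) ∪ {'do'} = { 'do', 'then' }.
<param> : '' contributes ''.
<param> : 'then' contributes {'then'}.
From <param> : <program> 'end' 'do': add FIRST(<program>) = { 'do', 'then' }.
Union: FIRST(<param>) = { 'do', 'then', '' }.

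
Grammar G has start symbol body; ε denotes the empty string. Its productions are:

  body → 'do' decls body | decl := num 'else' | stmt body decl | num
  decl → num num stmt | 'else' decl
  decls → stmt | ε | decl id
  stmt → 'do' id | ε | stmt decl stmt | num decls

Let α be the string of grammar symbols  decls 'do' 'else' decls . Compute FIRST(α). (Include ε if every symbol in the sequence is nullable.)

{ 'do', 'else', num }

Add FIRST(decls)\{ε} = { 'do', 'else', num }; decls is nullable, continue.
'do' is a terminal; add {'do'} and stop.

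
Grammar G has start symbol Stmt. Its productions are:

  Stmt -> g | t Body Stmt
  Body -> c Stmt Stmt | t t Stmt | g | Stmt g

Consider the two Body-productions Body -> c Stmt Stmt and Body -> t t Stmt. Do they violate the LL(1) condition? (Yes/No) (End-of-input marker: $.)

No

FIRST(c Stmt Stmt) = { c } and FIRST(t t Stmt) = { t }.
The FIRST sets are disjoint and neither alternative is nullable — no conflict.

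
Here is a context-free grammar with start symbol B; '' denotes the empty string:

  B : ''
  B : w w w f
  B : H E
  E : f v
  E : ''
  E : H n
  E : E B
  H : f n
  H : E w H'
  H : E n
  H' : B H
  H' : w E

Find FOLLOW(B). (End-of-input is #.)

B is the start symbol, so # ∈ FOLLOW(B).
In E : E B: B is at the end, add FOLLOW(E) = { #, f, n, w }.
In H' : B H: add FIRST(H) = { f, n, w }.
Union: FOLLOW(B) = { #, f, n, w }.

{ #, f, n, w }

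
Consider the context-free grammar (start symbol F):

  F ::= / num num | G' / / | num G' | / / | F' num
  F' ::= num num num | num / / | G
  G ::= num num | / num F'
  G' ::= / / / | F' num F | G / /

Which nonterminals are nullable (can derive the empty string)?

{ } (none)

No nonterminal has an empty production or an RHS whose symbols are all nullable.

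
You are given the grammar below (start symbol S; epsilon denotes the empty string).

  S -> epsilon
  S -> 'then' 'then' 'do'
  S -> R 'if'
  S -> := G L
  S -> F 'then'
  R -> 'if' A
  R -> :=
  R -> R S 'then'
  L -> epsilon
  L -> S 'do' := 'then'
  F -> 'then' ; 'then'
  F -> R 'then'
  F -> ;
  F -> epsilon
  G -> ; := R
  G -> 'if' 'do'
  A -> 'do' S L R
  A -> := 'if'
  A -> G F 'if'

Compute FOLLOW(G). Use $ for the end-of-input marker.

In S -> := G L: add FIRST(L)\{epsilon} = { 'do', 'if', 'then', :=, ; }.
  Since L is nullable, also add FOLLOW(S) = { $, 'do', 'if', 'then', :=, ; }.
In A -> G F 'if': add FIRST(F 'if') = { 'if', 'then', :=, ; }.
Union: FOLLOW(G) = { $, 'do', 'if', 'then', :=, ; }.

{ $, 'do', 'if', 'then', :=, ; }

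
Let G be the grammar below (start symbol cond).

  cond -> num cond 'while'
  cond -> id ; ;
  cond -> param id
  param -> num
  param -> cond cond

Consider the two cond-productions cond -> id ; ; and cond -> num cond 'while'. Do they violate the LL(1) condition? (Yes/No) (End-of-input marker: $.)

No

FIRST(id ; ;) = { id } and FIRST(num cond 'while') = { num }.
The FIRST sets are disjoint and neither alternative is nullable — no conflict.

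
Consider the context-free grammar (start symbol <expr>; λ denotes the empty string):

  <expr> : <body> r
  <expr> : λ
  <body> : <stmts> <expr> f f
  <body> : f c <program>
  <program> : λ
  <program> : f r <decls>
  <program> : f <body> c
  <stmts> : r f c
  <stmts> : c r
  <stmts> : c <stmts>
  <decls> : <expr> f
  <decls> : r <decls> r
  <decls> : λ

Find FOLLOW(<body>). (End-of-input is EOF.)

In <expr> : <body> r: add FIRST(r) = { r }.
In <program> : f <body> c: add FIRST(c) = { c }.
Union: FOLLOW(<body>) = { c, r }.

{ c, r }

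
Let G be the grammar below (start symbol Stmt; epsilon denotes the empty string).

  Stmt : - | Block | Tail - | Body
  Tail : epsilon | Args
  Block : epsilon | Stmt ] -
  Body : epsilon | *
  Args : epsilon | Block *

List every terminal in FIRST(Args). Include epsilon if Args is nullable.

Args : epsilon contributes epsilon.
From Args : Block *: Block nullable, take FIRST(Block) ∪ {*} = { *, -, ] }.
Union: FIRST(Args) = { *, -, ], epsilon }.

{ *, -, ], epsilon }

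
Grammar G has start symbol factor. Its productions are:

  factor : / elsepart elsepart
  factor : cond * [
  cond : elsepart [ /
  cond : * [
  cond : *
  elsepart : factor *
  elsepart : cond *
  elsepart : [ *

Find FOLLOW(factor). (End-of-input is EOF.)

factor is the start symbol, so EOF ∈ FOLLOW(factor).
In elsepart : factor *: add FIRST(*) = { * }.
Union: FOLLOW(factor) = { EOF, * }.

{ EOF, * }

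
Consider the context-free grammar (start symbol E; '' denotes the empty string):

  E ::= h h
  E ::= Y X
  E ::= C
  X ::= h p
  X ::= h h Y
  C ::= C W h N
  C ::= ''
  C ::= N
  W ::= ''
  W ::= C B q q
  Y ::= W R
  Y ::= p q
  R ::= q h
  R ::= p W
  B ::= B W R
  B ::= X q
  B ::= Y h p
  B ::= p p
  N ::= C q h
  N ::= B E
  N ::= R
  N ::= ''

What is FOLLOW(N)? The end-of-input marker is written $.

In C ::= C W h N: N is at the end, add FOLLOW(C) = { $, h, p, q }.
In C ::= N: N is at the end, add FOLLOW(C) = { $, h, p, q }.
Union: FOLLOW(N) = { $, h, p, q }.

{ $, h, p, q }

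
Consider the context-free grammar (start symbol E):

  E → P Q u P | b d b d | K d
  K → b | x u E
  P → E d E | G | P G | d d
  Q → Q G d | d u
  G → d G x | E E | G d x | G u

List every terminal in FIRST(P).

From P → E d E: add FIRST(E) = { b, d, x }.
From P → G: add FIRST(G) = { b, d, x }.
From P → P G: add FIRST(P) = { b, d, x }.
P → d d contributes {d}.
Union: FIRST(P) = { b, d, x }.

{ b, d, x }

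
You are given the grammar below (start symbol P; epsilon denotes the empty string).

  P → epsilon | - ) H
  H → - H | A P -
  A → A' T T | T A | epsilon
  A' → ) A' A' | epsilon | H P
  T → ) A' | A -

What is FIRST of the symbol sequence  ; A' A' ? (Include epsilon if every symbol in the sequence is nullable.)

{ ; }

; is a terminal; add {;} and stop.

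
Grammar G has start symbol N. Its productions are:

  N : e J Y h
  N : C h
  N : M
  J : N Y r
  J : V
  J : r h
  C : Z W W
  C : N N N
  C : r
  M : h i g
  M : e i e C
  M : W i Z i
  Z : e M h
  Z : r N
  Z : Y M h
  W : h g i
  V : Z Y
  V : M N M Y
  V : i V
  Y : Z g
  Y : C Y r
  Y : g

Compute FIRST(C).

From C : Z W W: add FIRST(Z) = { e, g, h, r }.
From C : N N N: add FIRST(N) = { e, g, h, r }.
C : r contributes {r}.
Union: FIRST(C) = { e, g, h, r }.

{ e, g, h, r }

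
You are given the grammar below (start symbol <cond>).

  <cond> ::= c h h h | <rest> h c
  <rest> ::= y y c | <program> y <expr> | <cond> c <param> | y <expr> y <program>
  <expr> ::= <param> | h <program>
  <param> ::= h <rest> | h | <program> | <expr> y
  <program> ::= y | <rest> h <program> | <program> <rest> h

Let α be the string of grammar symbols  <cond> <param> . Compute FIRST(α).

Add FIRST(<cond>) = { c, y }; <cond> is not nullable, stop.

{ c, y }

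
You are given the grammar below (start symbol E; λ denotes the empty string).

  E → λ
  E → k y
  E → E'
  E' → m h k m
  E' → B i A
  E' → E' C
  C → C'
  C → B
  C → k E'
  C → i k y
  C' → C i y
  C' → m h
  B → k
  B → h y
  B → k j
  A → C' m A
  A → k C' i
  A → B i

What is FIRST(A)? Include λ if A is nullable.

From A → C' m A: add FIRST(C') = { h, i, k, m }.
A → k C' i contributes {k}.
From A → B i: add FIRST(B) = { h, k }.
Union: FIRST(A) = { h, i, k, m }.

{ h, i, k, m }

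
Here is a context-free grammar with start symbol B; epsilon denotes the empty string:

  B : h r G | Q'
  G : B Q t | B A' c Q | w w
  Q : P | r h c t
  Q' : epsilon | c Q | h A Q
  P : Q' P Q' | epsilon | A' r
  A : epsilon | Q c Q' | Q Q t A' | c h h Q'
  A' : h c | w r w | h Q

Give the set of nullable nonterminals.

{ A, B, P, Q, Q' }

Directly nullable (have an epsilon-production): Q', P, A.
Q : P with every symbol nullable, so Q is nullable.
B : Q' with every symbol nullable, so B is nullable.
No other nonterminal has a production whose RHS symbols are all nullable.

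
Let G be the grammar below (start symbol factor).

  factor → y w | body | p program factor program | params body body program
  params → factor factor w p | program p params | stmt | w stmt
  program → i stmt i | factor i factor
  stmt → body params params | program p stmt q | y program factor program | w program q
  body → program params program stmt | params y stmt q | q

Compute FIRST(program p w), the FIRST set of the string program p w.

{ i, p, q, w, y }

Add FIRST(program) = { i, p, q, w, y }; program is not nullable, stop.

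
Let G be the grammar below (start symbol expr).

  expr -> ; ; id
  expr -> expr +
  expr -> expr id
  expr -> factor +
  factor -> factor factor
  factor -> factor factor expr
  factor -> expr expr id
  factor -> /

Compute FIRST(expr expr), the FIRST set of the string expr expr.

Add FIRST(expr) = { /, ; }; expr is not nullable, stop.

{ /, ; }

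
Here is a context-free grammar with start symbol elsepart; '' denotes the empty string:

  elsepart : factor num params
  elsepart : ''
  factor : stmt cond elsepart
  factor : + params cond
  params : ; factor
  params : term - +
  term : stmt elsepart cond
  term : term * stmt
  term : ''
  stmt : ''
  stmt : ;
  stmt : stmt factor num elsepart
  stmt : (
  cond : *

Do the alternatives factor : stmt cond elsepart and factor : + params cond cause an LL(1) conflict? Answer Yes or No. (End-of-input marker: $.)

FIRST(stmt cond elsepart) = { (, *, +, ; } and FIRST(+ params cond) = { + }.
Both contain +, so the two alternatives are not disjoint — LL(1) conflict.

Yes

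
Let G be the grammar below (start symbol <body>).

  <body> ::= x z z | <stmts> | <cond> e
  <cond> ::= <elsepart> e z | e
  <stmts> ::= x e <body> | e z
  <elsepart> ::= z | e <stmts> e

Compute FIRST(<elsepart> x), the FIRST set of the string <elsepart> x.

Add FIRST(<elsepart>) = { e, z }; <elsepart> is not nullable, stop.

{ e, z }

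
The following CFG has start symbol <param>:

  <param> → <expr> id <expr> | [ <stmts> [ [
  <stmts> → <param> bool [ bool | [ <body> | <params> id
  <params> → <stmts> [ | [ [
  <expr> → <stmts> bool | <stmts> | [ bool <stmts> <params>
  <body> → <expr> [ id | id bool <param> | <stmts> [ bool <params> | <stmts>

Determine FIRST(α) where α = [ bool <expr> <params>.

[ is a terminal; add {[} and stop.

{ [ }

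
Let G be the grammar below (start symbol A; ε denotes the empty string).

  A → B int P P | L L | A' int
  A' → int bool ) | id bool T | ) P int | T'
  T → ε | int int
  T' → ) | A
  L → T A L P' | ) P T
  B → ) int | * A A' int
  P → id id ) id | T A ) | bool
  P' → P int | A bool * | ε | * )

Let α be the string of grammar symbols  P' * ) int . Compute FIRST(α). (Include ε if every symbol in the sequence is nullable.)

{ ), *, bool, id, int }

Add FIRST(P')\{ε} = { ), *, bool, id, int }; P' is nullable, continue.
* is a terminal; add {*} and stop.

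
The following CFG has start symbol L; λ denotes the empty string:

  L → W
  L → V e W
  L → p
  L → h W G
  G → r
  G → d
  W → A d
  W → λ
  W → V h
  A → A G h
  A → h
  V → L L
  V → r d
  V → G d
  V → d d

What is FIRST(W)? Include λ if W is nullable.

From W → A d: add FIRST(A) = { h }.
W → λ contributes λ.
From W → V h: V nullable, take FIRST(V) ∪ {h} = { d, e, h, p, r }.
Union: FIRST(W) = { d, e, h, p, r, λ }.

{ d, e, h, p, r, λ }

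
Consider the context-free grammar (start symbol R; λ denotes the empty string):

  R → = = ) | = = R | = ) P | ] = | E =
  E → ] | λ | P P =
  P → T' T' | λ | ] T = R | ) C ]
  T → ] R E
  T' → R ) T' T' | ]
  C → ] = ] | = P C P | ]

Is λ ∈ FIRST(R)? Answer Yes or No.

No

Nullable nonterminals: E, P.
No production of R has an RHS whose symbols are all nullable, so R is not nullable.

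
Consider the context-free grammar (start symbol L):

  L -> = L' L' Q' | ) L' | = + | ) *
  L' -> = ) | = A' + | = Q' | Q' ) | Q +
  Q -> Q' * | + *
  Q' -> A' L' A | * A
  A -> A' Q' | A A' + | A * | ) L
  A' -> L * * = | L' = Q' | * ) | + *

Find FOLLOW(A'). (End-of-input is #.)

{ ), *, +, = }

In L' -> = A' +: add FIRST(+) = { + }.
In Q' -> A' L' A: add FIRST(L' A) = { ), *, +, = }.
In A -> A' Q': add FIRST(Q') = { ), *, +, = }.
In A -> A A' +: add FIRST(+) = { + }.
Union: FOLLOW(A') = { ), *, +, = }.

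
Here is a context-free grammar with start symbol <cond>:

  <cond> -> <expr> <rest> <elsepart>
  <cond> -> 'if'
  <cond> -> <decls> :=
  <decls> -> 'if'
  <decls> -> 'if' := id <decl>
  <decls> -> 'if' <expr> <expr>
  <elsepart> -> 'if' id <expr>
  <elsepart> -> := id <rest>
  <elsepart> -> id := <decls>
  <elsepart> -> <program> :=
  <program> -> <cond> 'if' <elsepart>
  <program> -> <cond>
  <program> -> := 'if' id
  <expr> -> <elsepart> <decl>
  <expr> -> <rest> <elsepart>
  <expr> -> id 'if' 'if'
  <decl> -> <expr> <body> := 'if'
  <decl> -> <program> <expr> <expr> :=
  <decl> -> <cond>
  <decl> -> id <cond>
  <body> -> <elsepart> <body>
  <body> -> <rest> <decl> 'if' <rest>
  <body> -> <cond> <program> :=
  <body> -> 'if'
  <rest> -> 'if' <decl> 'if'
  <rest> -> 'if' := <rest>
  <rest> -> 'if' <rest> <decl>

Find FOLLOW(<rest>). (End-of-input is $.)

{ $, 'if', :=, id }

In <cond> -> <expr> <rest> <elsepart>: add FIRST(<elsepart>) = { 'if', :=, id }.
In <elsepart> -> := id <rest>: <rest> is at the end, add FOLLOW(<elsepart>) = { $, 'if', :=, id }.
In <expr> -> <rest> <elsepart>: add FIRST(<elsepart>) = { 'if', :=, id }.
In <body> -> <rest> <decl> 'if' <rest>: add FIRST(<decl> 'if' <rest>) = { 'if', :=, id }.
In <body> -> <rest> <decl> 'if' <rest>: <rest> is at the end, add FOLLOW(<body>) = { := }.
In <rest> -> 'if' := <rest>: <rest> is at the end, add FOLLOW(<rest>) = { $, 'if', :=, id }.
In <rest> -> 'if' <rest> <decl>: add FIRST(<decl>) = { 'if', :=, id }.
Union: FOLLOW(<rest>) = { $, 'if', :=, id }.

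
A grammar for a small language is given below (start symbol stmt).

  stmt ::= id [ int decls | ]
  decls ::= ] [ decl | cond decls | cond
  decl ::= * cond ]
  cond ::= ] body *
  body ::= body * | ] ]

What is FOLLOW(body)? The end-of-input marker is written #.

{ * }

In cond ::= ] body *: add FIRST(*) = { * }.
In body ::= body *: add FIRST(*) = { * }.
Union: FOLLOW(body) = { * }.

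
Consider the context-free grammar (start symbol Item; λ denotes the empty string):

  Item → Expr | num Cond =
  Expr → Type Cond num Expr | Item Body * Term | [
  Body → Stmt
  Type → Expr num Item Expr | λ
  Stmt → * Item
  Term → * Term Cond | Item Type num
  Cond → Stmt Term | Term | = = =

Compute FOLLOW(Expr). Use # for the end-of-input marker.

In Item → Expr: Expr is at the end, add FOLLOW(Item) = { #, *, =, [, num }.
In Expr → Type Cond num Expr: Expr is at the end, add FOLLOW(Expr) = { #, *, =, [, num }.
In Type → Expr num Item Expr: add FIRST(num Item Expr) = { num }.
In Type → Expr num Item Expr: Expr is at the end, add FOLLOW(Type) = { *, =, [, num }.
Union: FOLLOW(Expr) = { #, *, =, [, num }.

{ #, *, =, [, num }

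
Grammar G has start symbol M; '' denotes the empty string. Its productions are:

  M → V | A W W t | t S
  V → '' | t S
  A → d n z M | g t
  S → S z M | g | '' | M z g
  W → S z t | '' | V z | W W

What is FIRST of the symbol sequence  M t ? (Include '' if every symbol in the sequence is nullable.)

{ d, g, t }

Add FIRST(M)\{''} = { d, g, t }; M is nullable, continue.
t is a terminal; add {t} and stop.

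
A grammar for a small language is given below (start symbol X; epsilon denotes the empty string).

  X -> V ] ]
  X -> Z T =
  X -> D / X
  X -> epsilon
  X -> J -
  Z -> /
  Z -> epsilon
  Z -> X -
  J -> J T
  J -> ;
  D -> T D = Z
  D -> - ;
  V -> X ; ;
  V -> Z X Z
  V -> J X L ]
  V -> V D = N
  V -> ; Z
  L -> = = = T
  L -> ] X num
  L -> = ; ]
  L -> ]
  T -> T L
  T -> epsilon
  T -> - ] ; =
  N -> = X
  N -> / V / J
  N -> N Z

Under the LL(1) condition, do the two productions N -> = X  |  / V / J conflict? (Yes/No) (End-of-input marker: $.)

No

FIRST(= X) = { = } and FIRST(/ V / J) = { / }.
The FIRST sets are disjoint and neither alternative is nullable — no conflict.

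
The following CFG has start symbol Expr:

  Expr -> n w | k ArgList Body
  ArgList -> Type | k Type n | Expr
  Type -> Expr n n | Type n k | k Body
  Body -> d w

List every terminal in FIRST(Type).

{ k, n }

From Type -> Expr n n: add FIRST(Expr) = { k, n }.
From Type -> Type n k: add FIRST(Type) = { k, n }.
Type -> k Body contributes {k}.
Union: FIRST(Type) = { k, n }.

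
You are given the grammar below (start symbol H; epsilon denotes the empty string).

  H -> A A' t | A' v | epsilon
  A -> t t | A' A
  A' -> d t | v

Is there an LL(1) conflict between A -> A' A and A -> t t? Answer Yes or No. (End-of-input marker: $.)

No

FIRST(A' A) = { d, v } and FIRST(t t) = { t }.
The FIRST sets are disjoint and neither alternative is nullable — no conflict.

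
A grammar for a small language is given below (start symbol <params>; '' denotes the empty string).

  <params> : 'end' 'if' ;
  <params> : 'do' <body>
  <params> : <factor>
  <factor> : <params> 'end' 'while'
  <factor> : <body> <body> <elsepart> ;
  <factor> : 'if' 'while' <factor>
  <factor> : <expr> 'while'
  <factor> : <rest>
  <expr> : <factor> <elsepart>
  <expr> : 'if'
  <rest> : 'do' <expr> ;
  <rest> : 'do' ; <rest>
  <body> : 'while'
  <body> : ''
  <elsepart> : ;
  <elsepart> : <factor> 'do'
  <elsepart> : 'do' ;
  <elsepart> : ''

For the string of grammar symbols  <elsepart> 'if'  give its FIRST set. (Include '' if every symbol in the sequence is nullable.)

Add FIRST(<elsepart>)\{''} = { 'do', 'end', 'if', 'while', ; }; <elsepart> is nullable, continue.
'if' is a terminal; add {'if'} and stop.

{ 'do', 'end', 'if', 'while', ; }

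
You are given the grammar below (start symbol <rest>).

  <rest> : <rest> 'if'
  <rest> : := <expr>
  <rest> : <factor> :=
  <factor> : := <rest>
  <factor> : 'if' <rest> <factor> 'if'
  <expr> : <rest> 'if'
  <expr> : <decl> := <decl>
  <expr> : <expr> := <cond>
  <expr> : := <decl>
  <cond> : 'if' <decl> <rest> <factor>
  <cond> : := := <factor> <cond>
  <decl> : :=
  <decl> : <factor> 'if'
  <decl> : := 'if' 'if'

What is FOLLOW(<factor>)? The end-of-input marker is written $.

{ $, 'if', := }

In <rest> : <factor> :=: add FIRST(:=) = { := }.
In <factor> : 'if' <rest> <factor> 'if': add FIRST('if') = { 'if' }.
In <cond> : 'if' <decl> <rest> <factor>: <factor> is at the end, add FOLLOW(<cond>) = { $, 'if', := }.
In <cond> : := := <factor> <cond>: add FIRST(<cond>) = { 'if', := }.
In <decl> : <factor> 'if': add FIRST('if') = { 'if' }.
Union: FOLLOW(<factor>) = { $, 'if', := }.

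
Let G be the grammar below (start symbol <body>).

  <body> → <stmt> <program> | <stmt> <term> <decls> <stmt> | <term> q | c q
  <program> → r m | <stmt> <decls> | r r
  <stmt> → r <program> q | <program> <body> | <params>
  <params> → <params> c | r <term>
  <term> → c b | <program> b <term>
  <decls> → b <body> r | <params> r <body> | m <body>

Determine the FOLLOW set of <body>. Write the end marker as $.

<body> is the start symbol, so $ ∈ FOLLOW(<body>).
In <stmt> → <program> <body>: <body> is at the end, add FOLLOW(<stmt>) = { $, b, c, m, q, r }.
In <decls> → b <body> r: add FIRST(r) = { r }.
In <decls> → <params> r <body>: <body> is at the end, add FOLLOW(<decls>) = { $, b, c, m, q, r }.
In <decls> → m <body>: <body> is at the end, add FOLLOW(<decls>) = { $, b, c, m, q, r }.
Union: FOLLOW(<body>) = { $, b, c, m, q, r }.

{ $, b, c, m, q, r }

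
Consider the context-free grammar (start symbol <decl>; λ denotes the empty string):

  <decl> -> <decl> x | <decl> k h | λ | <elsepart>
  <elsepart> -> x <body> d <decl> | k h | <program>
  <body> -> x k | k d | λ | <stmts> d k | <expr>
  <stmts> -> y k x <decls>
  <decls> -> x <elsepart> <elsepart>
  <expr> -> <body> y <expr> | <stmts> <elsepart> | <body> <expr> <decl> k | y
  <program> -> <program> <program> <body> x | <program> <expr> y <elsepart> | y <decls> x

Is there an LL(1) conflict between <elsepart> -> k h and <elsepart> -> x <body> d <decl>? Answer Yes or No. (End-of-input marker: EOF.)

FIRST(k h) = { k } and FIRST(x <body> d <decl>) = { x }.
The FIRST sets are disjoint and neither alternative is nullable — no conflict.

No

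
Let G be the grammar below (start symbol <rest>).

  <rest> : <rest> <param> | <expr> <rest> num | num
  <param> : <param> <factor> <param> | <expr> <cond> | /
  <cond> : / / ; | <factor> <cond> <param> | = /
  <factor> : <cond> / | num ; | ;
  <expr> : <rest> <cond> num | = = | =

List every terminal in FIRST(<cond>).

{ /, ;, =, num }

<cond> : / / ; contributes {/}.
From <cond> : <factor> <cond> <param>: add FIRST(<factor>) = { /, ;, =, num }.
<cond> : = / contributes {=}.
Union: FIRST(<cond>) = { /, ;, =, num }.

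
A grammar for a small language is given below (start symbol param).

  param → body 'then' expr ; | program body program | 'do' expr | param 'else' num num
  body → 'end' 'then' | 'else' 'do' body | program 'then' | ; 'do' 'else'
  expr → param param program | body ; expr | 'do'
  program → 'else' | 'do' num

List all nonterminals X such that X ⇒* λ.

{ } (none)

No nonterminal has an empty production or an RHS whose symbols are all nullable.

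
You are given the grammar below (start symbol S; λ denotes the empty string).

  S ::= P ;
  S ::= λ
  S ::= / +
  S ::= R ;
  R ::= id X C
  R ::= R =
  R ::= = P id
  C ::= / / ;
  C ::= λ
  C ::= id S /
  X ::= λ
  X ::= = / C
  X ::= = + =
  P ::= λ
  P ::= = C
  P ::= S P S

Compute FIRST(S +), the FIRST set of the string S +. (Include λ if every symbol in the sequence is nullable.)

Add FIRST(S)\{λ} = { /, ;, =, id }; S is nullable, continue.
+ is a terminal; add {+} and stop.

{ +, /, ;, =, id }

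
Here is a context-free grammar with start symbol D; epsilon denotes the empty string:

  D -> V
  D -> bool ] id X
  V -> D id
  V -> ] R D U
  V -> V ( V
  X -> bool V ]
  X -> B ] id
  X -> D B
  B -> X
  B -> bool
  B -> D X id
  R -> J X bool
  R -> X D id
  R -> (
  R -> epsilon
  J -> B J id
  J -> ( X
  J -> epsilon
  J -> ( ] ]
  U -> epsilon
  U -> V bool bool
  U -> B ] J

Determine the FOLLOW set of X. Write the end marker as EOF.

In D -> bool ] id X: X is at the end, add FOLLOW(D) = { EOF, (, ], bool, id }.
In B -> X: X is at the end, add FOLLOW(B) = { EOF, (, ], bool, id }.
In B -> D X id: add FIRST(id) = { id }.
In R -> J X bool: add FIRST(bool) = { bool }.
In R -> X D id: add FIRST(D id) = { ], bool }.
In J -> ( X: X is at the end, add FOLLOW(J) = { EOF, (, ], bool, id }.
Union: FOLLOW(X) = { EOF, (, ], bool, id }.

{ EOF, (, ], bool, id }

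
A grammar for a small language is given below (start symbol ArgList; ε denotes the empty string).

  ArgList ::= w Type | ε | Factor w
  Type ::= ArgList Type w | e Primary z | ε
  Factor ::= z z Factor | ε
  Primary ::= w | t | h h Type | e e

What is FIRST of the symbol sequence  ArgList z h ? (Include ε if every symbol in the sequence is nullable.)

Add FIRST(ArgList)\{ε} = { w, z }; ArgList is nullable, continue.
z is a terminal; add {z} and stop.

{ w, z }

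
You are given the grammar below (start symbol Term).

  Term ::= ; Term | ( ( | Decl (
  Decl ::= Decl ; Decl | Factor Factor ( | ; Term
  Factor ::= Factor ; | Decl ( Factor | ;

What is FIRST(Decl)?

From Decl ::= Decl ; Decl: add FIRST(Decl) = { ; }.
From Decl ::= Factor Factor (: add FIRST(Factor) = { ; }.
Decl ::= ; Term contributes {;}.
Union: FIRST(Decl) = { ; }.

{ ; }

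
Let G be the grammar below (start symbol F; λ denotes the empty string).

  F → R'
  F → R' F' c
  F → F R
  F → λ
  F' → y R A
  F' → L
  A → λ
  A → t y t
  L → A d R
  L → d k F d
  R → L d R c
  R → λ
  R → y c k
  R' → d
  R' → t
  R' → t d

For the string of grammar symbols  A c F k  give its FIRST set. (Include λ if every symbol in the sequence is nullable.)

{ c, t }

Add FIRST(A)\{λ} = { t }; A is nullable, continue.
c is a terminal; add {c} and stop.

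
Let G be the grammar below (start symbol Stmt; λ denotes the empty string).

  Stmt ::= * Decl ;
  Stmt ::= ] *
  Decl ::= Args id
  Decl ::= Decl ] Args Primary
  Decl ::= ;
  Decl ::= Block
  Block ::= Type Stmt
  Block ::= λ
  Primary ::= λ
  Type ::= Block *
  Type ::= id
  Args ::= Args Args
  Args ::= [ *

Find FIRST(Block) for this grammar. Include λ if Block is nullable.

{ *, id, λ }

From Block ::= Type Stmt: add FIRST(Type) = { *, id }.
Block ::= λ contributes λ.
Union: FIRST(Block) = { *, id, λ }.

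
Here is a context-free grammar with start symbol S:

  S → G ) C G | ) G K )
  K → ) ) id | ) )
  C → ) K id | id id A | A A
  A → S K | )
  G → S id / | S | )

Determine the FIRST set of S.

{ ) }

From S → G ) C G: add FIRST(G) = { ) }.
S → ) G K ) contributes {)}.
Union: FIRST(S) = { ) }.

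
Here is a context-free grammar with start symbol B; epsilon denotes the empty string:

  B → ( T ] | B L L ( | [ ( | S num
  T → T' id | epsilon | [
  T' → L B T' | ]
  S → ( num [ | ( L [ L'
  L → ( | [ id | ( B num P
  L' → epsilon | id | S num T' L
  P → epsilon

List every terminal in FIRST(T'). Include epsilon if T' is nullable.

From T' → L B T': add FIRST(L) = { (, [ }.
T' → ] contributes {]}.
Union: FIRST(T') = { (, [, ] }.

{ (, [, ] }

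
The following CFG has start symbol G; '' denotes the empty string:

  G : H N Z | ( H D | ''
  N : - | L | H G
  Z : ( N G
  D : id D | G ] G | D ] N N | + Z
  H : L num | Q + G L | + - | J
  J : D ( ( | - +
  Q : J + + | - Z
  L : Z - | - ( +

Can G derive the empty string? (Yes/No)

Yes

G has an ''-production, so G ⇒ ''.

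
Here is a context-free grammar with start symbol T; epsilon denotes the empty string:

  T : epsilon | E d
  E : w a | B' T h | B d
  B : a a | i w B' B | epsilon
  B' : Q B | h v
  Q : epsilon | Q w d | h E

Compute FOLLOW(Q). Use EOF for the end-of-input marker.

In B' : Q B: add FIRST(B)\{epsilon} = { a, i }.
  Since B is nullable, also add FOLLOW(B') = { a, d, h, i, w }.
In Q : Q w d: add FIRST(w d) = { w }.
Union: FOLLOW(Q) = { a, d, h, i, w }.

{ a, d, h, i, w }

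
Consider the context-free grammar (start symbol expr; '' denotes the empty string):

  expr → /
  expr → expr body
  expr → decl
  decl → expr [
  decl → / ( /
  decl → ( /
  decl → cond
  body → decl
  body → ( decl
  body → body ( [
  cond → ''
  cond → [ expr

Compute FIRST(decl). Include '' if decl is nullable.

{ (, /, [, '' }

From decl → expr [: expr nullable, take FIRST(expr) ∪ {[} = { (, /, [ }.
decl → / ( / contributes {/}.
decl → ( / contributes {(}.
From decl → cond: add FIRST(cond) = { [, '' } (including '' since cond is nullable).
Union: FIRST(decl) = { (, /, [, '' }.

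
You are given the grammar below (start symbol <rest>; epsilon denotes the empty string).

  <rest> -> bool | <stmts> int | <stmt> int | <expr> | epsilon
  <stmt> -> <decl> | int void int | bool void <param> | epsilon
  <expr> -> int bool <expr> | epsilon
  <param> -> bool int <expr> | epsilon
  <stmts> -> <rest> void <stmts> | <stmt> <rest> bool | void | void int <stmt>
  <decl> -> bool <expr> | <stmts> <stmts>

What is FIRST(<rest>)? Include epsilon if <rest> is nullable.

{ bool, int, void, epsilon }

<rest> -> bool contributes {bool}.
From <rest> -> <stmts> int: add FIRST(<stmts>) = { bool, int, void }.
From <rest> -> <stmt> int: <stmt> nullable, take FIRST(<stmt>) ∪ {int} = { bool, int, void }.
From <rest> -> <expr>: add FIRST(<expr>) = { int, epsilon } (including epsilon since <expr> is nullable).
<rest> -> epsilon contributes epsilon.
Union: FIRST(<rest>) = { bool, int, void, epsilon }.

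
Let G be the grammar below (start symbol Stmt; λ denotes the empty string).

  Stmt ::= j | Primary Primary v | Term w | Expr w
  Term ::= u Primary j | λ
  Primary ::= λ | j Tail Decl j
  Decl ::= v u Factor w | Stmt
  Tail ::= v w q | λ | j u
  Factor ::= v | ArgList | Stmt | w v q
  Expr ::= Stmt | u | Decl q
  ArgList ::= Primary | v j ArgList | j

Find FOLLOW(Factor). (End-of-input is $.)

In Decl ::= v u Factor w: add FIRST(w) = { w }.
Union: FOLLOW(Factor) = { w }.

{ w }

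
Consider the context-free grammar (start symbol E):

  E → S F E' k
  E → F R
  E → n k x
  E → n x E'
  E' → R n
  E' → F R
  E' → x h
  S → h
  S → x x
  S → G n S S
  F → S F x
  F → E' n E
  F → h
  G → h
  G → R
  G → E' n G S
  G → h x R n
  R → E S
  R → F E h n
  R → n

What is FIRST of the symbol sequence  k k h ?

{ k }

k is a terminal; add {k} and stop.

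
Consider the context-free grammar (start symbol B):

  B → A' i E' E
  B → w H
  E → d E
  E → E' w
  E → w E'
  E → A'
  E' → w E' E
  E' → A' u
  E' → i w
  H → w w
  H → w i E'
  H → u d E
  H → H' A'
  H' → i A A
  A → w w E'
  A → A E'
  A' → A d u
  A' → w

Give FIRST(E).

E → d E contributes {d}.
From E → E' w: add FIRST(E') = { i, w }.
E → w E' contributes {w}.
From E → A': add FIRST(A') = { w }.
Union: FIRST(E) = { d, i, w }.

{ d, i, w }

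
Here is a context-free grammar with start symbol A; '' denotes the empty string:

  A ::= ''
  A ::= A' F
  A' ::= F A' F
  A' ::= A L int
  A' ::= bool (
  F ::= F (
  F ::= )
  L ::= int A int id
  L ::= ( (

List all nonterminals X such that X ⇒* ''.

Directly nullable (have an ''-production): A.
No other nonterminal has a production whose RHS symbols are all nullable.

{ A }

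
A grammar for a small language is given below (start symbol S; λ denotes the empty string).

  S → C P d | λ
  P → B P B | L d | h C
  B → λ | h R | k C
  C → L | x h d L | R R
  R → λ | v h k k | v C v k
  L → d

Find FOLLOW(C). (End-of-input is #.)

{ d, h, k, v }

In S → C P d: add FIRST(P d) = { d, h, k }.
In P → h C: C is at the end, add FOLLOW(P) = { d, h, k }.
In B → k C: C is at the end, add FOLLOW(B) = { d, h, k }.
In R → v C v k: add FIRST(v k) = { v }.
Union: FOLLOW(C) = { d, h, k, v }.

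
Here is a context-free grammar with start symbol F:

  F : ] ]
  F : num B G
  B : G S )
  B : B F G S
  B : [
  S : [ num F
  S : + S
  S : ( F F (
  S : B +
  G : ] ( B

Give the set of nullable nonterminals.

No nonterminal has an empty production or an RHS whose symbols are all nullable.

{ } (none)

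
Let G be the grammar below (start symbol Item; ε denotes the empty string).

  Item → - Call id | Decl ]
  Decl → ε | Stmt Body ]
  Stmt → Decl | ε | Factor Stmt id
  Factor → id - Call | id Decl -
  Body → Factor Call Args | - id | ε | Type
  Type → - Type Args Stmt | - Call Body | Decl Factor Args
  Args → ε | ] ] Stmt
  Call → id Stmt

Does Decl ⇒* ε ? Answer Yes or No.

Decl has an ε-production, so Decl ⇒ ε.

Yes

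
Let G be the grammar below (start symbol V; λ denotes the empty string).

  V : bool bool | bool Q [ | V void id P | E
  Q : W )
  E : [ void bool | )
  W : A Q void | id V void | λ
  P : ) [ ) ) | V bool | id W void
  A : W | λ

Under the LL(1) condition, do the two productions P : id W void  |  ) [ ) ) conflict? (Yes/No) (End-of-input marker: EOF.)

FIRST(id W void) = { id } and FIRST() [ ) )) = { ) }.
The FIRST sets are disjoint and neither alternative is nullable — no conflict.

No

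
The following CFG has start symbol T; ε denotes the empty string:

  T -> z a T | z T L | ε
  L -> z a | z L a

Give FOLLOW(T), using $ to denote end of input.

T is the start symbol, so $ ∈ FOLLOW(T).
In T -> z a T: T is at the end, add FOLLOW(T) = { $, z }.
In T -> z T L: add FIRST(L) = { z }.
Union: FOLLOW(T) = { $, z }.

{ $, z }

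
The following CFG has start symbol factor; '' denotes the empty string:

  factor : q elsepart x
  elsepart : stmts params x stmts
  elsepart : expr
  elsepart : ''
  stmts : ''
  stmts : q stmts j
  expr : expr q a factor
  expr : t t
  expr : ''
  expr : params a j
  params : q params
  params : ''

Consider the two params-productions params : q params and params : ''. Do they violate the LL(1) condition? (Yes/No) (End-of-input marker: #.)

No

FIRST(q params) = { q } and FIRST('') = { '' }.
The second is nullable but FOLLOW(params) = { a, x } is disjoint from FIRST of the first.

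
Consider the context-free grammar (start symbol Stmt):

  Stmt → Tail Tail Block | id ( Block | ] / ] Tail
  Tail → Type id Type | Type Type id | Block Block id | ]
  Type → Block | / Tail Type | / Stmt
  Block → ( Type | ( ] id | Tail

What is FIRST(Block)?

Block → ( Type contributes {(}.
Block → ( ] id contributes {(}.
From Block → Tail: add FIRST(Tail) = { (, /, ] }.
Union: FIRST(Block) = { (, /, ] }.

{ (, /, ] }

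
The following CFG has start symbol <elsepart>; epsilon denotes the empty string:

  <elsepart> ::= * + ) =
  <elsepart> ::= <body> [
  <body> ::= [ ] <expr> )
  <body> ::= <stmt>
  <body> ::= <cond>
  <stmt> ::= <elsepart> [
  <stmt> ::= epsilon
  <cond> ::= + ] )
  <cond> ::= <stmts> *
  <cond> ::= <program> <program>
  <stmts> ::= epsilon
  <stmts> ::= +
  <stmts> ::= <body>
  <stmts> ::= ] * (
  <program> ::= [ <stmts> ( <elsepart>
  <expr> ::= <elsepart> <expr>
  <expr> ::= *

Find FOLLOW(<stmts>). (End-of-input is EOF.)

In <cond> ::= <stmts> *: add FIRST(*) = { * }.
In <program> ::= [ <stmts> ( <elsepart>: add FIRST(( <elsepart>) = { ( }.
Union: FOLLOW(<stmts>) = { (, * }.

{ (, * }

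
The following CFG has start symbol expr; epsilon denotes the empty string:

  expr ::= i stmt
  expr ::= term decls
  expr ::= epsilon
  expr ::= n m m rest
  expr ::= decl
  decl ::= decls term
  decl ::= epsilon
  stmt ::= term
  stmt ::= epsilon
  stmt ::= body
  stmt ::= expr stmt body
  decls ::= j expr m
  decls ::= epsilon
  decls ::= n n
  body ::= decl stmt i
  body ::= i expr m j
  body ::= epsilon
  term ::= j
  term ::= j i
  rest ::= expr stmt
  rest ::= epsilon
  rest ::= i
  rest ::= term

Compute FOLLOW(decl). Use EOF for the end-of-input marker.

{ EOF, i, j, m, n }

In expr ::= decl: decl is at the end, add FOLLOW(expr) = { EOF, i, j, m, n }.
In body ::= decl stmt i: add FIRST(stmt i) = { i, j, n }.
Union: FOLLOW(decl) = { EOF, i, j, m, n }.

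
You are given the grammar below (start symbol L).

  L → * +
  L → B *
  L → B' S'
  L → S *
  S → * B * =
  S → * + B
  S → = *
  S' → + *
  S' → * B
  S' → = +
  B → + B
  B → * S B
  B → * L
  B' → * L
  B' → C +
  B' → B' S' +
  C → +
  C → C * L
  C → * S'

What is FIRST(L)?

L → * + contributes {*}.
From L → B *: add FIRST(B) = { *, + }.
From L → B' S': add FIRST(B') = { *, + }.
From L → S *: add FIRST(S) = { *, = }.
Union: FIRST(L) = { *, +, = }.

{ *, +, = }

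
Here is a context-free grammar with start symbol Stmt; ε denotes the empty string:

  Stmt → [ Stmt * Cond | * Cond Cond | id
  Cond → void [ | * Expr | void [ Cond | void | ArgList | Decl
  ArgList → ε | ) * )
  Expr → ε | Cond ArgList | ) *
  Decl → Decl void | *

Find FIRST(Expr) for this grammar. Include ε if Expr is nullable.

{ ), *, void, ε }

Expr → ε contributes ε.
From Expr → Cond ArgList: Cond, ArgList nullable, take FIRST(Cond) ∪ FIRST(ArgList) = { ), *, void }; also ε since the whole RHS is nullable.
Expr → ) * contributes {)}.
Union: FIRST(Expr) = { ), *, void, ε }.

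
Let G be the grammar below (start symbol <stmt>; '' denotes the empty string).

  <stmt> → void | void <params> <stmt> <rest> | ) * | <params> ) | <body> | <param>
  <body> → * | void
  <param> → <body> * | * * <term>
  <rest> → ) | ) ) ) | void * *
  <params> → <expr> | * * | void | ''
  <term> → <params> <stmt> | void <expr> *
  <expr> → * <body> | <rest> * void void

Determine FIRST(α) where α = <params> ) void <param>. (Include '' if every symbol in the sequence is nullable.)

{ ), *, void }

Add FIRST(<params>)\{''} = { ), *, void }; <params> is nullable, continue.
) is a terminal; add {)} and stop.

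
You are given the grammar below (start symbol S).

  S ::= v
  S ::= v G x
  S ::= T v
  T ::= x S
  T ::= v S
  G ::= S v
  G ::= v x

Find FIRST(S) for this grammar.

{ v, x }

S ::= v contributes {v}.
S ::= v G x contributes {v}.
From S ::= T v: add FIRST(T) = { v, x }.
Union: FIRST(S) = { v, x }.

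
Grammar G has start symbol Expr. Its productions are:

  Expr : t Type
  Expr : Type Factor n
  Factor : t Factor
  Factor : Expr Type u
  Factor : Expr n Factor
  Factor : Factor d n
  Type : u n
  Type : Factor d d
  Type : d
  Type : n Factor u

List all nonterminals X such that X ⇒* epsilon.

{ } (none)

No nonterminal has an empty production or an RHS whose symbols are all nullable.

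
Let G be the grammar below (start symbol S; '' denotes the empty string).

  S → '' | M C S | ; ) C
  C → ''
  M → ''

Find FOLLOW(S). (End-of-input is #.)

S is the start symbol, so # ∈ FOLLOW(S).
In S → M C S: S is at the end, add FOLLOW(S) = { # }.
Union: FOLLOW(S) = { # }.

{ # }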